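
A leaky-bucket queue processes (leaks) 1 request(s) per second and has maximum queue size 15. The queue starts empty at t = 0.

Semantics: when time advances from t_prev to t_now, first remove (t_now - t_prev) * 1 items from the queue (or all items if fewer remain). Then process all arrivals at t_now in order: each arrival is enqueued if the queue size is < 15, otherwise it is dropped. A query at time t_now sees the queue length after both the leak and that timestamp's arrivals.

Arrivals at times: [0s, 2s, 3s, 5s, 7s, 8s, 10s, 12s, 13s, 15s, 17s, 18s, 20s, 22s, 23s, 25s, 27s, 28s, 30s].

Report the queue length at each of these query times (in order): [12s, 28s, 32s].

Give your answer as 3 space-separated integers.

Answer: 1 1 0

Derivation:
Queue lengths at query times:
  query t=12s: backlog = 1
  query t=28s: backlog = 1
  query t=32s: backlog = 0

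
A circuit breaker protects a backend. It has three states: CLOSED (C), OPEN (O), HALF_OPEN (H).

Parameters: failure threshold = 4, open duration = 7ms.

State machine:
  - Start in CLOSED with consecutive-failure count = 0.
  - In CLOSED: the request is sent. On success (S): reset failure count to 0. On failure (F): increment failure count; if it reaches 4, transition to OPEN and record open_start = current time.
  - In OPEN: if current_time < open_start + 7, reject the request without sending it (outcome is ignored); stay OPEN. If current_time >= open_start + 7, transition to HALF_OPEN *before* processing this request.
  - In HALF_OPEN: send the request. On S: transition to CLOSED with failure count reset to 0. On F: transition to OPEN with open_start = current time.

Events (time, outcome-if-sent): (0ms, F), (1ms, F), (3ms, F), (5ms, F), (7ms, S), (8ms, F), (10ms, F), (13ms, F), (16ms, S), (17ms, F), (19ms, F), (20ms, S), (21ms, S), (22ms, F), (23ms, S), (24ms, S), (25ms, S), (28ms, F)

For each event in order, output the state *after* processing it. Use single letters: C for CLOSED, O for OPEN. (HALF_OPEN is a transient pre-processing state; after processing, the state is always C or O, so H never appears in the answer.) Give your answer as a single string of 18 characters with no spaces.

Answer: CCCOOOOOOOOCCCCCCC

Derivation:
State after each event:
  event#1 t=0ms outcome=F: state=CLOSED
  event#2 t=1ms outcome=F: state=CLOSED
  event#3 t=3ms outcome=F: state=CLOSED
  event#4 t=5ms outcome=F: state=OPEN
  event#5 t=7ms outcome=S: state=OPEN
  event#6 t=8ms outcome=F: state=OPEN
  event#7 t=10ms outcome=F: state=OPEN
  event#8 t=13ms outcome=F: state=OPEN
  event#9 t=16ms outcome=S: state=OPEN
  event#10 t=17ms outcome=F: state=OPEN
  event#11 t=19ms outcome=F: state=OPEN
  event#12 t=20ms outcome=S: state=CLOSED
  event#13 t=21ms outcome=S: state=CLOSED
  event#14 t=22ms outcome=F: state=CLOSED
  event#15 t=23ms outcome=S: state=CLOSED
  event#16 t=24ms outcome=S: state=CLOSED
  event#17 t=25ms outcome=S: state=CLOSED
  event#18 t=28ms outcome=F: state=CLOSED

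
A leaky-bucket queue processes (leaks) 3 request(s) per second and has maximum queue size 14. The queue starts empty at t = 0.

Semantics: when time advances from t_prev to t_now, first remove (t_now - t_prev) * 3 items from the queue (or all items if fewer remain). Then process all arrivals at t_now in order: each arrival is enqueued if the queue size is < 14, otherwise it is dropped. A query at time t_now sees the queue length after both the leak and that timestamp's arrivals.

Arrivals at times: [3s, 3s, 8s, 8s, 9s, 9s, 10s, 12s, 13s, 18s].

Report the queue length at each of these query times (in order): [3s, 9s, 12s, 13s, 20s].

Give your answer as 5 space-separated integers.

Queue lengths at query times:
  query t=3s: backlog = 2
  query t=9s: backlog = 2
  query t=12s: backlog = 1
  query t=13s: backlog = 1
  query t=20s: backlog = 0

Answer: 2 2 1 1 0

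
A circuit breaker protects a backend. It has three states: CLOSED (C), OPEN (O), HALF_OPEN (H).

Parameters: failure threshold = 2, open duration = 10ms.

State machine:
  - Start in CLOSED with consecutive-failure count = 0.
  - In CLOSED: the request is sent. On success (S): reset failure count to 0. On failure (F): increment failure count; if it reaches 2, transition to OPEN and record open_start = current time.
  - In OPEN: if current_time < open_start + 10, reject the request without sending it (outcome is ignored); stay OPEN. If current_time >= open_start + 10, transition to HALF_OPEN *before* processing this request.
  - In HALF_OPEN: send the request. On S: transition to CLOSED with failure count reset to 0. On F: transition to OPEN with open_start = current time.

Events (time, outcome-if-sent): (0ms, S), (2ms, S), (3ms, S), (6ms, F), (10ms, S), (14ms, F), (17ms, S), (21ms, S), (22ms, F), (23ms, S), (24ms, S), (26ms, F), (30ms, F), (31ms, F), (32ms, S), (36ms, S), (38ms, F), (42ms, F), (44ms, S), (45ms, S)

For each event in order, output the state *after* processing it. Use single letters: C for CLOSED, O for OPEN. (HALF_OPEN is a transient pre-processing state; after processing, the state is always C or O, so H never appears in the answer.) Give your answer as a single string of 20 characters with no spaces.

Answer: CCCCCCCCCCCCOOOOOOOO

Derivation:
State after each event:
  event#1 t=0ms outcome=S: state=CLOSED
  event#2 t=2ms outcome=S: state=CLOSED
  event#3 t=3ms outcome=S: state=CLOSED
  event#4 t=6ms outcome=F: state=CLOSED
  event#5 t=10ms outcome=S: state=CLOSED
  event#6 t=14ms outcome=F: state=CLOSED
  event#7 t=17ms outcome=S: state=CLOSED
  event#8 t=21ms outcome=S: state=CLOSED
  event#9 t=22ms outcome=F: state=CLOSED
  event#10 t=23ms outcome=S: state=CLOSED
  event#11 t=24ms outcome=S: state=CLOSED
  event#12 t=26ms outcome=F: state=CLOSED
  event#13 t=30ms outcome=F: state=OPEN
  event#14 t=31ms outcome=F: state=OPEN
  event#15 t=32ms outcome=S: state=OPEN
  event#16 t=36ms outcome=S: state=OPEN
  event#17 t=38ms outcome=F: state=OPEN
  event#18 t=42ms outcome=F: state=OPEN
  event#19 t=44ms outcome=S: state=OPEN
  event#20 t=45ms outcome=S: state=OPEN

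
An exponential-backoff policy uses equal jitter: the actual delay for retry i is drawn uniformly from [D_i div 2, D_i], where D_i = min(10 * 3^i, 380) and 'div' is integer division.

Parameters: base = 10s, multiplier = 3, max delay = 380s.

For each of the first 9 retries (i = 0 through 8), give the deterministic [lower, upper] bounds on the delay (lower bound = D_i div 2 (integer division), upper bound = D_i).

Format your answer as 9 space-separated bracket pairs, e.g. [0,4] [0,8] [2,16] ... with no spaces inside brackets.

Answer: [5,10] [15,30] [45,90] [135,270] [190,380] [190,380] [190,380] [190,380] [190,380]

Derivation:
Computing bounds per retry:
  i=0: D_i=min(10*3^0,380)=10, bounds=[5,10]
  i=1: D_i=min(10*3^1,380)=30, bounds=[15,30]
  i=2: D_i=min(10*3^2,380)=90, bounds=[45,90]
  i=3: D_i=min(10*3^3,380)=270, bounds=[135,270]
  i=4: D_i=min(10*3^4,380)=380, bounds=[190,380]
  i=5: D_i=min(10*3^5,380)=380, bounds=[190,380]
  i=6: D_i=min(10*3^6,380)=380, bounds=[190,380]
  i=7: D_i=min(10*3^7,380)=380, bounds=[190,380]
  i=8: D_i=min(10*3^8,380)=380, bounds=[190,380]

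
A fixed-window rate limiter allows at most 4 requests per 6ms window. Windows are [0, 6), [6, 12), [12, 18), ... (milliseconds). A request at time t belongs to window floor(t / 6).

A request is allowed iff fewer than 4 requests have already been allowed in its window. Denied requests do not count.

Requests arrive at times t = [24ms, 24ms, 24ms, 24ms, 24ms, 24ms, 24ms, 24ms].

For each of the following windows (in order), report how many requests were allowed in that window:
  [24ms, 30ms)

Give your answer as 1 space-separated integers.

Processing requests:
  req#1 t=24ms (window 4): ALLOW
  req#2 t=24ms (window 4): ALLOW
  req#3 t=24ms (window 4): ALLOW
  req#4 t=24ms (window 4): ALLOW
  req#5 t=24ms (window 4): DENY
  req#6 t=24ms (window 4): DENY
  req#7 t=24ms (window 4): DENY
  req#8 t=24ms (window 4): DENY

Allowed counts by window: 4

Answer: 4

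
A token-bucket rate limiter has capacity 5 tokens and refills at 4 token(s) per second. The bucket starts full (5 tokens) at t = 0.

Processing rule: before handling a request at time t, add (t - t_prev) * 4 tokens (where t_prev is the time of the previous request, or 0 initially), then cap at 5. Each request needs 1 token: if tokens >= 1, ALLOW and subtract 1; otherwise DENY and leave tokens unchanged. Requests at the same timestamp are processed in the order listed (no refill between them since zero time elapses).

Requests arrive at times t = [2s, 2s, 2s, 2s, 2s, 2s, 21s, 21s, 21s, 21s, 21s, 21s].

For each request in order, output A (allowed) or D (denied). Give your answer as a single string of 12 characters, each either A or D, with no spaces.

Simulating step by step:
  req#1 t=2s: ALLOW
  req#2 t=2s: ALLOW
  req#3 t=2s: ALLOW
  req#4 t=2s: ALLOW
  req#5 t=2s: ALLOW
  req#6 t=2s: DENY
  req#7 t=21s: ALLOW
  req#8 t=21s: ALLOW
  req#9 t=21s: ALLOW
  req#10 t=21s: ALLOW
  req#11 t=21s: ALLOW
  req#12 t=21s: DENY

Answer: AAAAADAAAAAD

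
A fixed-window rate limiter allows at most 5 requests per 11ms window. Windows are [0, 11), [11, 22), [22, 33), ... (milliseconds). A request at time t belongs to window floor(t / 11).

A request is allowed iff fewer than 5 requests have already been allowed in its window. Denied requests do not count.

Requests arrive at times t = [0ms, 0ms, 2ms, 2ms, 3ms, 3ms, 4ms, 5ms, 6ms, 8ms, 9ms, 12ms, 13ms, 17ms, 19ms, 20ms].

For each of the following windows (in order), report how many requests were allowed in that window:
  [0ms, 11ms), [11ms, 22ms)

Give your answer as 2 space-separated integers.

Processing requests:
  req#1 t=0ms (window 0): ALLOW
  req#2 t=0ms (window 0): ALLOW
  req#3 t=2ms (window 0): ALLOW
  req#4 t=2ms (window 0): ALLOW
  req#5 t=3ms (window 0): ALLOW
  req#6 t=3ms (window 0): DENY
  req#7 t=4ms (window 0): DENY
  req#8 t=5ms (window 0): DENY
  req#9 t=6ms (window 0): DENY
  req#10 t=8ms (window 0): DENY
  req#11 t=9ms (window 0): DENY
  req#12 t=12ms (window 1): ALLOW
  req#13 t=13ms (window 1): ALLOW
  req#14 t=17ms (window 1): ALLOW
  req#15 t=19ms (window 1): ALLOW
  req#16 t=20ms (window 1): ALLOW

Allowed counts by window: 5 5

Answer: 5 5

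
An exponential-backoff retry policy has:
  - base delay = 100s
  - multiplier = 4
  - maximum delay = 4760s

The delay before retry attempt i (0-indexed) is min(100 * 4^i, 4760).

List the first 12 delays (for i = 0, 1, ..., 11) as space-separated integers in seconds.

Answer: 100 400 1600 4760 4760 4760 4760 4760 4760 4760 4760 4760

Derivation:
Computing each delay:
  i=0: min(100*4^0, 4760) = 100
  i=1: min(100*4^1, 4760) = 400
  i=2: min(100*4^2, 4760) = 1600
  i=3: min(100*4^3, 4760) = 4760
  i=4: min(100*4^4, 4760) = 4760
  i=5: min(100*4^5, 4760) = 4760
  i=6: min(100*4^6, 4760) = 4760
  i=7: min(100*4^7, 4760) = 4760
  i=8: min(100*4^8, 4760) = 4760
  i=9: min(100*4^9, 4760) = 4760
  i=10: min(100*4^10, 4760) = 4760
  i=11: min(100*4^11, 4760) = 4760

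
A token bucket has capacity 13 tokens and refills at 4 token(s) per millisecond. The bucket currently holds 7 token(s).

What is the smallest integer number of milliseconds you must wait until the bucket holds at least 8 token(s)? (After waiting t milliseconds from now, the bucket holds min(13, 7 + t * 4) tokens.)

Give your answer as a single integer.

Answer: 1

Derivation:
Need 7 + t * 4 >= 8, so t >= 1/4.
Smallest integer t = ceil(1/4) = 1.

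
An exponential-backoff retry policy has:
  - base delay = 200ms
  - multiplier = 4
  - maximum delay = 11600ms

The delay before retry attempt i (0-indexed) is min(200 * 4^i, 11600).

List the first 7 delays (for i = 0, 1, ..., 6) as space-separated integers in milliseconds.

Computing each delay:
  i=0: min(200*4^0, 11600) = 200
  i=1: min(200*4^1, 11600) = 800
  i=2: min(200*4^2, 11600) = 3200
  i=3: min(200*4^3, 11600) = 11600
  i=4: min(200*4^4, 11600) = 11600
  i=5: min(200*4^5, 11600) = 11600
  i=6: min(200*4^6, 11600) = 11600

Answer: 200 800 3200 11600 11600 11600 11600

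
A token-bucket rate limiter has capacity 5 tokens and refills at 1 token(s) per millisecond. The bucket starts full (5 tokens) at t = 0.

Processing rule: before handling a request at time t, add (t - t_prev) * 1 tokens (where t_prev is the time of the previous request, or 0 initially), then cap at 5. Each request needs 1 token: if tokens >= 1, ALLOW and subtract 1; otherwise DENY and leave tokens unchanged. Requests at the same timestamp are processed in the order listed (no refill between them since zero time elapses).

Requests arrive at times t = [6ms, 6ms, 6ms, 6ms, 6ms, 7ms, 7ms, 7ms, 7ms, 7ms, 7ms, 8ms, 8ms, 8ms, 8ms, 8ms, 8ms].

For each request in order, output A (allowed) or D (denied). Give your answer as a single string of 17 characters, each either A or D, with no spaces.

Answer: AAAAAADDDDDADDDDD

Derivation:
Simulating step by step:
  req#1 t=6ms: ALLOW
  req#2 t=6ms: ALLOW
  req#3 t=6ms: ALLOW
  req#4 t=6ms: ALLOW
  req#5 t=6ms: ALLOW
  req#6 t=7ms: ALLOW
  req#7 t=7ms: DENY
  req#8 t=7ms: DENY
  req#9 t=7ms: DENY
  req#10 t=7ms: DENY
  req#11 t=7ms: DENY
  req#12 t=8ms: ALLOW
  req#13 t=8ms: DENY
  req#14 t=8ms: DENY
  req#15 t=8ms: DENY
  req#16 t=8ms: DENY
  req#17 t=8ms: DENY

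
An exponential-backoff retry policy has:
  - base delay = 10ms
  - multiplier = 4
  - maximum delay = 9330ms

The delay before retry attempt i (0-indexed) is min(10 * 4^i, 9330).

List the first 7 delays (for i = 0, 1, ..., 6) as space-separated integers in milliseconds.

Answer: 10 40 160 640 2560 9330 9330

Derivation:
Computing each delay:
  i=0: min(10*4^0, 9330) = 10
  i=1: min(10*4^1, 9330) = 40
  i=2: min(10*4^2, 9330) = 160
  i=3: min(10*4^3, 9330) = 640
  i=4: min(10*4^4, 9330) = 2560
  i=5: min(10*4^5, 9330) = 9330
  i=6: min(10*4^6, 9330) = 9330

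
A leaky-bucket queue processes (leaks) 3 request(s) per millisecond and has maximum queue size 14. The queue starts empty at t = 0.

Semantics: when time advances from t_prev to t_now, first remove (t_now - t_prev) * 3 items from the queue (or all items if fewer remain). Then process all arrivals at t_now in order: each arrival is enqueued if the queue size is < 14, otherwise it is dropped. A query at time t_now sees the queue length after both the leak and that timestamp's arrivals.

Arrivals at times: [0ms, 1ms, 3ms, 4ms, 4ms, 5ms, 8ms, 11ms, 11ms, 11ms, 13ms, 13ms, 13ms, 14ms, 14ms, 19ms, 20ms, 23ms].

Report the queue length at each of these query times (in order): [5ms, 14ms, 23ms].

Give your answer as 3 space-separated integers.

Queue lengths at query times:
  query t=5ms: backlog = 1
  query t=14ms: backlog = 2
  query t=23ms: backlog = 1

Answer: 1 2 1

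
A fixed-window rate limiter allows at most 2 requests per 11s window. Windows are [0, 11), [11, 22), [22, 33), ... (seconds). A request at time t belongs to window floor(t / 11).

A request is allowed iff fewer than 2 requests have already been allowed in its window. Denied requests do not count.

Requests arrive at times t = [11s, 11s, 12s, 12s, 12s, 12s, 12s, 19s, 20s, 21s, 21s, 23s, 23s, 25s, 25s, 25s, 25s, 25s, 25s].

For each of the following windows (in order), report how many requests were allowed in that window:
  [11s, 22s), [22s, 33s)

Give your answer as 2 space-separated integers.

Processing requests:
  req#1 t=11s (window 1): ALLOW
  req#2 t=11s (window 1): ALLOW
  req#3 t=12s (window 1): DENY
  req#4 t=12s (window 1): DENY
  req#5 t=12s (window 1): DENY
  req#6 t=12s (window 1): DENY
  req#7 t=12s (window 1): DENY
  req#8 t=19s (window 1): DENY
  req#9 t=20s (window 1): DENY
  req#10 t=21s (window 1): DENY
  req#11 t=21s (window 1): DENY
  req#12 t=23s (window 2): ALLOW
  req#13 t=23s (window 2): ALLOW
  req#14 t=25s (window 2): DENY
  req#15 t=25s (window 2): DENY
  req#16 t=25s (window 2): DENY
  req#17 t=25s (window 2): DENY
  req#18 t=25s (window 2): DENY
  req#19 t=25s (window 2): DENY

Allowed counts by window: 2 2

Answer: 2 2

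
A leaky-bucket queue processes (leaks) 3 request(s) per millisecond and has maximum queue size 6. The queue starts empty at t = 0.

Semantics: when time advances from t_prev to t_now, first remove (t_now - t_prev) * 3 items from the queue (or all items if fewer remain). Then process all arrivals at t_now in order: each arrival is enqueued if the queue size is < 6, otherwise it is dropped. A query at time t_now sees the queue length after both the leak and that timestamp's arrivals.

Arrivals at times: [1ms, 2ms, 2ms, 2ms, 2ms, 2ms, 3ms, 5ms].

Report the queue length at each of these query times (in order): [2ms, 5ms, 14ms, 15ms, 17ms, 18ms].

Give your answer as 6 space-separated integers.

Queue lengths at query times:
  query t=2ms: backlog = 5
  query t=5ms: backlog = 1
  query t=14ms: backlog = 0
  query t=15ms: backlog = 0
  query t=17ms: backlog = 0
  query t=18ms: backlog = 0

Answer: 5 1 0 0 0 0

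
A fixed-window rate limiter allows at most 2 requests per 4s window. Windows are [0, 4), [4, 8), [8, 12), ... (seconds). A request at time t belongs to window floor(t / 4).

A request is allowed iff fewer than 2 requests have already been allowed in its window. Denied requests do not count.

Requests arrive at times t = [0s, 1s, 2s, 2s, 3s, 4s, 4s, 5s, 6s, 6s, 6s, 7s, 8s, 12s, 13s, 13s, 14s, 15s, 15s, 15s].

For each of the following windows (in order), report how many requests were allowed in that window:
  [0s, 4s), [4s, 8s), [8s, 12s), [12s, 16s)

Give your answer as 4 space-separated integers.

Processing requests:
  req#1 t=0s (window 0): ALLOW
  req#2 t=1s (window 0): ALLOW
  req#3 t=2s (window 0): DENY
  req#4 t=2s (window 0): DENY
  req#5 t=3s (window 0): DENY
  req#6 t=4s (window 1): ALLOW
  req#7 t=4s (window 1): ALLOW
  req#8 t=5s (window 1): DENY
  req#9 t=6s (window 1): DENY
  req#10 t=6s (window 1): DENY
  req#11 t=6s (window 1): DENY
  req#12 t=7s (window 1): DENY
  req#13 t=8s (window 2): ALLOW
  req#14 t=12s (window 3): ALLOW
  req#15 t=13s (window 3): ALLOW
  req#16 t=13s (window 3): DENY
  req#17 t=14s (window 3): DENY
  req#18 t=15s (window 3): DENY
  req#19 t=15s (window 3): DENY
  req#20 t=15s (window 3): DENY

Allowed counts by window: 2 2 1 2

Answer: 2 2 1 2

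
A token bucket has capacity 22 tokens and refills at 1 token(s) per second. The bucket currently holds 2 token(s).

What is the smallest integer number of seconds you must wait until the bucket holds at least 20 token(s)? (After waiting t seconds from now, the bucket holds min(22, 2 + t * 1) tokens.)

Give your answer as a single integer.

Answer: 18

Derivation:
Need 2 + t * 1 >= 20, so t >= 18/1.
Smallest integer t = ceil(18/1) = 18.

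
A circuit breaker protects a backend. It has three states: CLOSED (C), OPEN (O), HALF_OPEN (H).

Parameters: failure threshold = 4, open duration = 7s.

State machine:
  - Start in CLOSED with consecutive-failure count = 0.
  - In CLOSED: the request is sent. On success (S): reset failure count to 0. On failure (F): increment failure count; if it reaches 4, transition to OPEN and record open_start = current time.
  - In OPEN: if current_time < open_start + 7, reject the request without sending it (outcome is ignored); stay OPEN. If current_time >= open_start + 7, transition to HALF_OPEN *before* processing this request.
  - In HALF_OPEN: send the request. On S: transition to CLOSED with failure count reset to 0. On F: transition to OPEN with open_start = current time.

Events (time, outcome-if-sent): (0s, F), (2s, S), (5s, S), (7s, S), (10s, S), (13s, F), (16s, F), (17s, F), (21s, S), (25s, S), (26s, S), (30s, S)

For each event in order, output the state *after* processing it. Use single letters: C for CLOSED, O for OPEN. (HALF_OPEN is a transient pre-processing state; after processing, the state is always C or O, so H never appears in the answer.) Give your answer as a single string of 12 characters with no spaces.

State after each event:
  event#1 t=0s outcome=F: state=CLOSED
  event#2 t=2s outcome=S: state=CLOSED
  event#3 t=5s outcome=S: state=CLOSED
  event#4 t=7s outcome=S: state=CLOSED
  event#5 t=10s outcome=S: state=CLOSED
  event#6 t=13s outcome=F: state=CLOSED
  event#7 t=16s outcome=F: state=CLOSED
  event#8 t=17s outcome=F: state=CLOSED
  event#9 t=21s outcome=S: state=CLOSED
  event#10 t=25s outcome=S: state=CLOSED
  event#11 t=26s outcome=S: state=CLOSED
  event#12 t=30s outcome=S: state=CLOSED

Answer: CCCCCCCCCCCC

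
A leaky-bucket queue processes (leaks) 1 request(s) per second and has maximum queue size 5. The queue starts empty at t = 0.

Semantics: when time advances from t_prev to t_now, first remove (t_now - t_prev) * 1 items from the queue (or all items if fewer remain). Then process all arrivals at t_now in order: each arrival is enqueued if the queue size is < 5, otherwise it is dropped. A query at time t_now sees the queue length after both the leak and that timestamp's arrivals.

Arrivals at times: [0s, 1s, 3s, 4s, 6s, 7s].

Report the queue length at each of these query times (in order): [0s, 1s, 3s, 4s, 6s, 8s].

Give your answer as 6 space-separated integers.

Answer: 1 1 1 1 1 0

Derivation:
Queue lengths at query times:
  query t=0s: backlog = 1
  query t=1s: backlog = 1
  query t=3s: backlog = 1
  query t=4s: backlog = 1
  query t=6s: backlog = 1
  query t=8s: backlog = 0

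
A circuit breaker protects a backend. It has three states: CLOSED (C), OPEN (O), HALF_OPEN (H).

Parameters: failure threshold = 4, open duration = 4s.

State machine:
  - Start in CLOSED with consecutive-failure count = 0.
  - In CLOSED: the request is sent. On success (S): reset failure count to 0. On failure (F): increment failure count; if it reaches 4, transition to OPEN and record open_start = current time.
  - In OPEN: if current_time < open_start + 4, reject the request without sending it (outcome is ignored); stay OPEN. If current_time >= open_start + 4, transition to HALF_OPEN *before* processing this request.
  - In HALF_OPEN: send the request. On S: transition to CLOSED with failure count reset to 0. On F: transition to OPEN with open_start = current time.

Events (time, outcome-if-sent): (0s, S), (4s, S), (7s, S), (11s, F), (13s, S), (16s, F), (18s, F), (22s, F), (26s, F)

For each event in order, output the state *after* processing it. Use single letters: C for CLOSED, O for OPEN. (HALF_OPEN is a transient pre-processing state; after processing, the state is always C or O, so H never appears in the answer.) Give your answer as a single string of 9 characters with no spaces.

Answer: CCCCCCCCO

Derivation:
State after each event:
  event#1 t=0s outcome=S: state=CLOSED
  event#2 t=4s outcome=S: state=CLOSED
  event#3 t=7s outcome=S: state=CLOSED
  event#4 t=11s outcome=F: state=CLOSED
  event#5 t=13s outcome=S: state=CLOSED
  event#6 t=16s outcome=F: state=CLOSED
  event#7 t=18s outcome=F: state=CLOSED
  event#8 t=22s outcome=F: state=CLOSED
  event#9 t=26s outcome=F: state=OPEN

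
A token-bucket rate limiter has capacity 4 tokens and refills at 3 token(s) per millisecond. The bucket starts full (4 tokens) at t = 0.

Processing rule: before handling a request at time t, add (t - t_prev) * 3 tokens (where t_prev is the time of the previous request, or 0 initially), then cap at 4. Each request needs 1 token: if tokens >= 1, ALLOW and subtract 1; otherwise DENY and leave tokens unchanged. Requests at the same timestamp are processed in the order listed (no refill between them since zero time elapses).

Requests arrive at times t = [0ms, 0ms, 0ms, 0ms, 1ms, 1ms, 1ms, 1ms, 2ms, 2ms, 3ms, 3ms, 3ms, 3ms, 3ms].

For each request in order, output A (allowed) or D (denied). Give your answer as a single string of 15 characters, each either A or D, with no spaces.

Simulating step by step:
  req#1 t=0ms: ALLOW
  req#2 t=0ms: ALLOW
  req#3 t=0ms: ALLOW
  req#4 t=0ms: ALLOW
  req#5 t=1ms: ALLOW
  req#6 t=1ms: ALLOW
  req#7 t=1ms: ALLOW
  req#8 t=1ms: DENY
  req#9 t=2ms: ALLOW
  req#10 t=2ms: ALLOW
  req#11 t=3ms: ALLOW
  req#12 t=3ms: ALLOW
  req#13 t=3ms: ALLOW
  req#14 t=3ms: ALLOW
  req#15 t=3ms: DENY

Answer: AAAAAAADAAAAAAD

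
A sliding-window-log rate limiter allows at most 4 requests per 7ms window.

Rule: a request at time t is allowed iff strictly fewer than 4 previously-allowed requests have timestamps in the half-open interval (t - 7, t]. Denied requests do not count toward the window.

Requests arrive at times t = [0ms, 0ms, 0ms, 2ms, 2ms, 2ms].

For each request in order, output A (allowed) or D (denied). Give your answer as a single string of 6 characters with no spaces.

Tracking allowed requests in the window:
  req#1 t=0ms: ALLOW
  req#2 t=0ms: ALLOW
  req#3 t=0ms: ALLOW
  req#4 t=2ms: ALLOW
  req#5 t=2ms: DENY
  req#6 t=2ms: DENY

Answer: AAAADD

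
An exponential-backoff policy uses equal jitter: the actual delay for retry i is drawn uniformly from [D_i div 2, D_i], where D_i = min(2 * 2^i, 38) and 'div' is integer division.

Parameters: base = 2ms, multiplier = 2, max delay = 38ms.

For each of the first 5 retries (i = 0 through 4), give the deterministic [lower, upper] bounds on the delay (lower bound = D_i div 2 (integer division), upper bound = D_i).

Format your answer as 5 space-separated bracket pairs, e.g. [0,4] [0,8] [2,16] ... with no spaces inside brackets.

Computing bounds per retry:
  i=0: D_i=min(2*2^0,38)=2, bounds=[1,2]
  i=1: D_i=min(2*2^1,38)=4, bounds=[2,4]
  i=2: D_i=min(2*2^2,38)=8, bounds=[4,8]
  i=3: D_i=min(2*2^3,38)=16, bounds=[8,16]
  i=4: D_i=min(2*2^4,38)=32, bounds=[16,32]

Answer: [1,2] [2,4] [4,8] [8,16] [16,32]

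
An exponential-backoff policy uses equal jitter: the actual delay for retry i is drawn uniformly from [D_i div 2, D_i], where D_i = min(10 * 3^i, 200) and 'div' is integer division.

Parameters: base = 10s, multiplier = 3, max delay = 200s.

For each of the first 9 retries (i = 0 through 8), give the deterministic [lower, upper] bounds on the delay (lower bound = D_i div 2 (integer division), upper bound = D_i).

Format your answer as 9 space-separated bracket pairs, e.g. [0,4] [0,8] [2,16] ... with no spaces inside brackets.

Computing bounds per retry:
  i=0: D_i=min(10*3^0,200)=10, bounds=[5,10]
  i=1: D_i=min(10*3^1,200)=30, bounds=[15,30]
  i=2: D_i=min(10*3^2,200)=90, bounds=[45,90]
  i=3: D_i=min(10*3^3,200)=200, bounds=[100,200]
  i=4: D_i=min(10*3^4,200)=200, bounds=[100,200]
  i=5: D_i=min(10*3^5,200)=200, bounds=[100,200]
  i=6: D_i=min(10*3^6,200)=200, bounds=[100,200]
  i=7: D_i=min(10*3^7,200)=200, bounds=[100,200]
  i=8: D_i=min(10*3^8,200)=200, bounds=[100,200]

Answer: [5,10] [15,30] [45,90] [100,200] [100,200] [100,200] [100,200] [100,200] [100,200]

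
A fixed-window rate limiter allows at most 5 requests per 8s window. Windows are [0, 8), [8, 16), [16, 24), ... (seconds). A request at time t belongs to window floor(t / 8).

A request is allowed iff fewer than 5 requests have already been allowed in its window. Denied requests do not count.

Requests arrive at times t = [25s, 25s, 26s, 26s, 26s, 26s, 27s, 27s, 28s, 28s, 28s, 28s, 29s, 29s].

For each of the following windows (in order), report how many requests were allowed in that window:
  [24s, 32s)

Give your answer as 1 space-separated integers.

Processing requests:
  req#1 t=25s (window 3): ALLOW
  req#2 t=25s (window 3): ALLOW
  req#3 t=26s (window 3): ALLOW
  req#4 t=26s (window 3): ALLOW
  req#5 t=26s (window 3): ALLOW
  req#6 t=26s (window 3): DENY
  req#7 t=27s (window 3): DENY
  req#8 t=27s (window 3): DENY
  req#9 t=28s (window 3): DENY
  req#10 t=28s (window 3): DENY
  req#11 t=28s (window 3): DENY
  req#12 t=28s (window 3): DENY
  req#13 t=29s (window 3): DENY
  req#14 t=29s (window 3): DENY

Allowed counts by window: 5

Answer: 5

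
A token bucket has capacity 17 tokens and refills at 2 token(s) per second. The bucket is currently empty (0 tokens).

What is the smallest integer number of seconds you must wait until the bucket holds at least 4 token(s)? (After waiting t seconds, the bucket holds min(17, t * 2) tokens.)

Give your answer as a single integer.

Need t * 2 >= 4, so t >= 4/2.
Smallest integer t = ceil(4/2) = 2.

Answer: 2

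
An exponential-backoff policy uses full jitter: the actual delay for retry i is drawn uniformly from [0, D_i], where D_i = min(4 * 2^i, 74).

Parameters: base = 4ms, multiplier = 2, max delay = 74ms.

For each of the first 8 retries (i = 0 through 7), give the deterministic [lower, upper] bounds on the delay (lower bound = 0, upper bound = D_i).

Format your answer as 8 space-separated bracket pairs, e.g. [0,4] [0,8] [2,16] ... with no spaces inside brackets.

Answer: [0,4] [0,8] [0,16] [0,32] [0,64] [0,74] [0,74] [0,74]

Derivation:
Computing bounds per retry:
  i=0: D_i=min(4*2^0,74)=4, bounds=[0,4]
  i=1: D_i=min(4*2^1,74)=8, bounds=[0,8]
  i=2: D_i=min(4*2^2,74)=16, bounds=[0,16]
  i=3: D_i=min(4*2^3,74)=32, bounds=[0,32]
  i=4: D_i=min(4*2^4,74)=64, bounds=[0,64]
  i=5: D_i=min(4*2^5,74)=74, bounds=[0,74]
  i=6: D_i=min(4*2^6,74)=74, bounds=[0,74]
  i=7: D_i=min(4*2^7,74)=74, bounds=[0,74]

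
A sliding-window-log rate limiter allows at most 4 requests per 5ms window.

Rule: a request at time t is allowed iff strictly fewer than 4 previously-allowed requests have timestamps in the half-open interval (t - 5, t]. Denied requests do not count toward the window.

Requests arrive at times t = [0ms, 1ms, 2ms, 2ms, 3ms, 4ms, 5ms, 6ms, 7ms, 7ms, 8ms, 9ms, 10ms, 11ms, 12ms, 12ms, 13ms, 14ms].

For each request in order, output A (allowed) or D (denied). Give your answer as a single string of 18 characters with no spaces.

Answer: AAAADDAAAADDAAAADD

Derivation:
Tracking allowed requests in the window:
  req#1 t=0ms: ALLOW
  req#2 t=1ms: ALLOW
  req#3 t=2ms: ALLOW
  req#4 t=2ms: ALLOW
  req#5 t=3ms: DENY
  req#6 t=4ms: DENY
  req#7 t=5ms: ALLOW
  req#8 t=6ms: ALLOW
  req#9 t=7ms: ALLOW
  req#10 t=7ms: ALLOW
  req#11 t=8ms: DENY
  req#12 t=9ms: DENY
  req#13 t=10ms: ALLOW
  req#14 t=11ms: ALLOW
  req#15 t=12ms: ALLOW
  req#16 t=12ms: ALLOW
  req#17 t=13ms: DENY
  req#18 t=14ms: DENY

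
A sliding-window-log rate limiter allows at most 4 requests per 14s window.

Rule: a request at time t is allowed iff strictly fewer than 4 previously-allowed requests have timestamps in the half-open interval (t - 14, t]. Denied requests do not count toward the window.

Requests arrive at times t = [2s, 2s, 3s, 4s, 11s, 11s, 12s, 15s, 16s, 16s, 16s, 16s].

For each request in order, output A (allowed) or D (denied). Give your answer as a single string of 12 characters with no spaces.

Tracking allowed requests in the window:
  req#1 t=2s: ALLOW
  req#2 t=2s: ALLOW
  req#3 t=3s: ALLOW
  req#4 t=4s: ALLOW
  req#5 t=11s: DENY
  req#6 t=11s: DENY
  req#7 t=12s: DENY
  req#8 t=15s: DENY
  req#9 t=16s: ALLOW
  req#10 t=16s: ALLOW
  req#11 t=16s: DENY
  req#12 t=16s: DENY

Answer: AAAADDDDAADD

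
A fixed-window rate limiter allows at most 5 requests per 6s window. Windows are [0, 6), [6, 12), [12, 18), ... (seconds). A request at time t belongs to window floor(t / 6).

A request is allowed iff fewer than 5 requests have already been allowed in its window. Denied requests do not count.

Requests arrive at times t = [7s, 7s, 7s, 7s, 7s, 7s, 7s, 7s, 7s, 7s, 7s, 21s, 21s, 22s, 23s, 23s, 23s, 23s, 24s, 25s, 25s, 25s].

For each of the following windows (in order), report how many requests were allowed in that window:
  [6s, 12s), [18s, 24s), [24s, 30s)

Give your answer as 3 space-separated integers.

Answer: 5 5 4

Derivation:
Processing requests:
  req#1 t=7s (window 1): ALLOW
  req#2 t=7s (window 1): ALLOW
  req#3 t=7s (window 1): ALLOW
  req#4 t=7s (window 1): ALLOW
  req#5 t=7s (window 1): ALLOW
  req#6 t=7s (window 1): DENY
  req#7 t=7s (window 1): DENY
  req#8 t=7s (window 1): DENY
  req#9 t=7s (window 1): DENY
  req#10 t=7s (window 1): DENY
  req#11 t=7s (window 1): DENY
  req#12 t=21s (window 3): ALLOW
  req#13 t=21s (window 3): ALLOW
  req#14 t=22s (window 3): ALLOW
  req#15 t=23s (window 3): ALLOW
  req#16 t=23s (window 3): ALLOW
  req#17 t=23s (window 3): DENY
  req#18 t=23s (window 3): DENY
  req#19 t=24s (window 4): ALLOW
  req#20 t=25s (window 4): ALLOW
  req#21 t=25s (window 4): ALLOW
  req#22 t=25s (window 4): ALLOW

Allowed counts by window: 5 5 4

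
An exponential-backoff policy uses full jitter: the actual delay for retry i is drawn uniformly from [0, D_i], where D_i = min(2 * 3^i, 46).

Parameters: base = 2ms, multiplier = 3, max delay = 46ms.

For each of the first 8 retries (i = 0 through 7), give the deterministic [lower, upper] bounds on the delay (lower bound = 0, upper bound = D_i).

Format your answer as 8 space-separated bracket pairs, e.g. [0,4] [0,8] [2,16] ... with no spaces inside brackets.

Computing bounds per retry:
  i=0: D_i=min(2*3^0,46)=2, bounds=[0,2]
  i=1: D_i=min(2*3^1,46)=6, bounds=[0,6]
  i=2: D_i=min(2*3^2,46)=18, bounds=[0,18]
  i=3: D_i=min(2*3^3,46)=46, bounds=[0,46]
  i=4: D_i=min(2*3^4,46)=46, bounds=[0,46]
  i=5: D_i=min(2*3^5,46)=46, bounds=[0,46]
  i=6: D_i=min(2*3^6,46)=46, bounds=[0,46]
  i=7: D_i=min(2*3^7,46)=46, bounds=[0,46]

Answer: [0,2] [0,6] [0,18] [0,46] [0,46] [0,46] [0,46] [0,46]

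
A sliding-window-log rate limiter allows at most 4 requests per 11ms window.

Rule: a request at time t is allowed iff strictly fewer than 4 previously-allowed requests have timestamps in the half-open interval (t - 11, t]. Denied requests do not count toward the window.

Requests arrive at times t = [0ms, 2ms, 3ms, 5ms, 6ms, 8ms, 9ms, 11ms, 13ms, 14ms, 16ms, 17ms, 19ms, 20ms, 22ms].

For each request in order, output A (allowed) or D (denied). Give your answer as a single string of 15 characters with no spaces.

Tracking allowed requests in the window:
  req#1 t=0ms: ALLOW
  req#2 t=2ms: ALLOW
  req#3 t=3ms: ALLOW
  req#4 t=5ms: ALLOW
  req#5 t=6ms: DENY
  req#6 t=8ms: DENY
  req#7 t=9ms: DENY
  req#8 t=11ms: ALLOW
  req#9 t=13ms: ALLOW
  req#10 t=14ms: ALLOW
  req#11 t=16ms: ALLOW
  req#12 t=17ms: DENY
  req#13 t=19ms: DENY
  req#14 t=20ms: DENY
  req#15 t=22ms: ALLOW

Answer: AAAADDDAAAADDDA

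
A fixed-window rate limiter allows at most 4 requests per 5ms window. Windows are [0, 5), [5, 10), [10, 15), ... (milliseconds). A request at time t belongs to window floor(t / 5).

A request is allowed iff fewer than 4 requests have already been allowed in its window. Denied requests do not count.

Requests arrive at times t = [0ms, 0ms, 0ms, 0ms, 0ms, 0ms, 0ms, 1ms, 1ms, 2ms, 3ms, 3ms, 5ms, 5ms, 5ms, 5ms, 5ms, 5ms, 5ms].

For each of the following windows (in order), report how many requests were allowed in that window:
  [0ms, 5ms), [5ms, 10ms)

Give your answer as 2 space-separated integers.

Processing requests:
  req#1 t=0ms (window 0): ALLOW
  req#2 t=0ms (window 0): ALLOW
  req#3 t=0ms (window 0): ALLOW
  req#4 t=0ms (window 0): ALLOW
  req#5 t=0ms (window 0): DENY
  req#6 t=0ms (window 0): DENY
  req#7 t=0ms (window 0): DENY
  req#8 t=1ms (window 0): DENY
  req#9 t=1ms (window 0): DENY
  req#10 t=2ms (window 0): DENY
  req#11 t=3ms (window 0): DENY
  req#12 t=3ms (window 0): DENY
  req#13 t=5ms (window 1): ALLOW
  req#14 t=5ms (window 1): ALLOW
  req#15 t=5ms (window 1): ALLOW
  req#16 t=5ms (window 1): ALLOW
  req#17 t=5ms (window 1): DENY
  req#18 t=5ms (window 1): DENY
  req#19 t=5ms (window 1): DENY

Allowed counts by window: 4 4

Answer: 4 4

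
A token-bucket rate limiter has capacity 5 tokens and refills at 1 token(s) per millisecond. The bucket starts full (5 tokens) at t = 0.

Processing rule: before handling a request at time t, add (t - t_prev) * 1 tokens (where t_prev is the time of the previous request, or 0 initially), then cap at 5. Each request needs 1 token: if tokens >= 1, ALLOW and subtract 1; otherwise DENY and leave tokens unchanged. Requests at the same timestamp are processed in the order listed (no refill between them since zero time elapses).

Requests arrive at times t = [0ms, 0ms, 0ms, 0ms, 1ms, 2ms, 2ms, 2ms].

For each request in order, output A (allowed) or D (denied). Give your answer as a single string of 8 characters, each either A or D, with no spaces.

Simulating step by step:
  req#1 t=0ms: ALLOW
  req#2 t=0ms: ALLOW
  req#3 t=0ms: ALLOW
  req#4 t=0ms: ALLOW
  req#5 t=1ms: ALLOW
  req#6 t=2ms: ALLOW
  req#7 t=2ms: ALLOW
  req#8 t=2ms: DENY

Answer: AAAAAAAD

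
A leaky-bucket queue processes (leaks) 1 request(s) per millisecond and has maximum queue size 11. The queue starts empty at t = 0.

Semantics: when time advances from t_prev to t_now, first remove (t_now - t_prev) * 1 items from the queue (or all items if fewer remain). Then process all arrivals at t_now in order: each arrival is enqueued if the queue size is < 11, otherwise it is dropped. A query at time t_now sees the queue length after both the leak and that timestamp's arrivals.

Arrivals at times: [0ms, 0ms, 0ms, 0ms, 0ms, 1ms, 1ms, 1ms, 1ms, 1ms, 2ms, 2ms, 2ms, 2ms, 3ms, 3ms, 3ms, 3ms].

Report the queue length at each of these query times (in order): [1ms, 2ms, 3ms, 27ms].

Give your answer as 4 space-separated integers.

Queue lengths at query times:
  query t=1ms: backlog = 9
  query t=2ms: backlog = 11
  query t=3ms: backlog = 11
  query t=27ms: backlog = 0

Answer: 9 11 11 0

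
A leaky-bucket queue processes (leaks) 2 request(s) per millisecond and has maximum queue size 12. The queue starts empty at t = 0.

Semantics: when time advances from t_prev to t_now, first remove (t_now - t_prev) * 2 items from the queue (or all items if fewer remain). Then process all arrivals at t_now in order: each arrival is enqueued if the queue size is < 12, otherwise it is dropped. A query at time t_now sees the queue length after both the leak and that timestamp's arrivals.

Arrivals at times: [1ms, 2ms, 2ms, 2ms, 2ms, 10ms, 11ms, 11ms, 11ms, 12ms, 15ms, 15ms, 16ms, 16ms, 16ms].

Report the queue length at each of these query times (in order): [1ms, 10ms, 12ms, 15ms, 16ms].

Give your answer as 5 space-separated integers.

Queue lengths at query times:
  query t=1ms: backlog = 1
  query t=10ms: backlog = 1
  query t=12ms: backlog = 2
  query t=15ms: backlog = 2
  query t=16ms: backlog = 3

Answer: 1 1 2 2 3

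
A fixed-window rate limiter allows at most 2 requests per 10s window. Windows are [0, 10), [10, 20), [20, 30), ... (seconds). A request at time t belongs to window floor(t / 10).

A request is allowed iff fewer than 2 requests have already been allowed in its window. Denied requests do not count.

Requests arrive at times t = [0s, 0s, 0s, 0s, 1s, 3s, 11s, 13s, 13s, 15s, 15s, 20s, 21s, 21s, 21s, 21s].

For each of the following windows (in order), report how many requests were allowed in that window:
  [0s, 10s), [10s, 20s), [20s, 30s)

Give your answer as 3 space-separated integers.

Processing requests:
  req#1 t=0s (window 0): ALLOW
  req#2 t=0s (window 0): ALLOW
  req#3 t=0s (window 0): DENY
  req#4 t=0s (window 0): DENY
  req#5 t=1s (window 0): DENY
  req#6 t=3s (window 0): DENY
  req#7 t=11s (window 1): ALLOW
  req#8 t=13s (window 1): ALLOW
  req#9 t=13s (window 1): DENY
  req#10 t=15s (window 1): DENY
  req#11 t=15s (window 1): DENY
  req#12 t=20s (window 2): ALLOW
  req#13 t=21s (window 2): ALLOW
  req#14 t=21s (window 2): DENY
  req#15 t=21s (window 2): DENY
  req#16 t=21s (window 2): DENY

Allowed counts by window: 2 2 2

Answer: 2 2 2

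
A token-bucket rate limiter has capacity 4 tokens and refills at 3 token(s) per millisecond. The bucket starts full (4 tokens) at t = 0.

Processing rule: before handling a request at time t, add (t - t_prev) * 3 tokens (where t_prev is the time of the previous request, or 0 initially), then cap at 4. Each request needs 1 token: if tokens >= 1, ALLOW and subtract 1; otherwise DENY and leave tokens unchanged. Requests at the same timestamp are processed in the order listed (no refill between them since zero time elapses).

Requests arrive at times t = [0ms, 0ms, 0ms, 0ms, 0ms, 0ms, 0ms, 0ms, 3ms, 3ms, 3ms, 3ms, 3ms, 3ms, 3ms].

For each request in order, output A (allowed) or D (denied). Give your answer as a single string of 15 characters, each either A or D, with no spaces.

Simulating step by step:
  req#1 t=0ms: ALLOW
  req#2 t=0ms: ALLOW
  req#3 t=0ms: ALLOW
  req#4 t=0ms: ALLOW
  req#5 t=0ms: DENY
  req#6 t=0ms: DENY
  req#7 t=0ms: DENY
  req#8 t=0ms: DENY
  req#9 t=3ms: ALLOW
  req#10 t=3ms: ALLOW
  req#11 t=3ms: ALLOW
  req#12 t=3ms: ALLOW
  req#13 t=3ms: DENY
  req#14 t=3ms: DENY
  req#15 t=3ms: DENY

Answer: AAAADDDDAAAADDD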